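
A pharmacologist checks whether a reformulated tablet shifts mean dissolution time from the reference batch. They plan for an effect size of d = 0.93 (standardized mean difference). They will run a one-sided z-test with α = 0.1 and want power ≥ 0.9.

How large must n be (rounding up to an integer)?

For power 0.9 need Φ(δ − z_{0.1}) = 0.9, so δ = z_{0.1} + z_{0.10} = 1.282 + 1.282 = 2.563.
δ = d·√n ⇒ n = (δ/d)² = (2.563 / 0.93)² = 7.60.
Rounding up, n = 8.

n = 8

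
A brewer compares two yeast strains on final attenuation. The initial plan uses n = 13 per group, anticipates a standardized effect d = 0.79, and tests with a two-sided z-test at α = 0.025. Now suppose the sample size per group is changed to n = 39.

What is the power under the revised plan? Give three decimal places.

Power ≈ 0.894

With n = 39 per group: δ = d·√(n/2) = 0.79 × √(39/2) = 3.4885. Critical value z_{0.0125} = 2.241.
Revised power = Φ(δ − 2.241) + Φ(−δ − 2.241) = Φ(1.247) + Φ(-5.730) = 0.8938 + 0.0000 = 0.8938.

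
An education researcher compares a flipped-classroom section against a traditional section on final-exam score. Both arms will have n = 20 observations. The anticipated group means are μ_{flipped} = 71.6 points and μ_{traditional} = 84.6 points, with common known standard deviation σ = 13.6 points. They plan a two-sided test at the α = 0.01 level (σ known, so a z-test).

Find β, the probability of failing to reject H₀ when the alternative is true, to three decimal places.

Standardized effect: d = |μ_{flipped} − μ_{traditional}| / σ = |71.6 − 84.6| / 13.6 = 0.9559
Noncentrality parameter: δ = d·√(n/2) = 0.9559 × √(20/2) = 3.0228
Two-sided α = 0.01 → critical value z_{0.005} = 2.576.
Power = Φ(δ − 2.576) + Φ(−δ − 2.576) = Φ(0.447) + Φ(-5.599) = 0.6725 + 0.0000 = 0.6725.
Type II error: β = 1 − power = 1 − 0.6725 = 0.3275.

β ≈ 0.327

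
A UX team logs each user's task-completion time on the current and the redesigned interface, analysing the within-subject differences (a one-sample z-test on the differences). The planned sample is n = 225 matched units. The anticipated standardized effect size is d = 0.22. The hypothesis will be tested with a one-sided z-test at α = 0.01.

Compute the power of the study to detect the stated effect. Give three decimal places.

Noncentrality parameter: δ = d·√n = 0.22 × √225 = 3.3000
Critical value for a one-sided test at α = 0.01: z_α = 2.326.
Power = P(Z > 2.326 − δ) = Φ(0.974) = 0.8349.

Power ≈ 0.835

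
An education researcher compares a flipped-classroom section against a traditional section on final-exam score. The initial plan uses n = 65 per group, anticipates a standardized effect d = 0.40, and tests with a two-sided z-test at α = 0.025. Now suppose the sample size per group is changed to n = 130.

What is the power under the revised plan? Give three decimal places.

With n = 130 per group: δ = d·√(n/2) = 0.40 × √(130/2) = 3.2249. Critical value z_{0.0125} = 2.241.
Revised power = Φ(δ − 2.241) + Φ(−δ − 2.241) = Φ(0.984) + Φ(-5.466) = 0.8373 + 0.0000 = 0.8373.

Power ≈ 0.837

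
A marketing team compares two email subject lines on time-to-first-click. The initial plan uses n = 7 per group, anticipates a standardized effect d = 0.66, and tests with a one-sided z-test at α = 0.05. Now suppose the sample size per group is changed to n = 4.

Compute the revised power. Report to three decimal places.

Power ≈ 0.238

With n = 4 per group: δ = d·√(n/2) = 0.66 × √(4/2) = 0.9334. Critical value z_{0.05} = 1.645.
Revised power = Φ(δ − 1.645) = Φ(-0.711) = 0.2384.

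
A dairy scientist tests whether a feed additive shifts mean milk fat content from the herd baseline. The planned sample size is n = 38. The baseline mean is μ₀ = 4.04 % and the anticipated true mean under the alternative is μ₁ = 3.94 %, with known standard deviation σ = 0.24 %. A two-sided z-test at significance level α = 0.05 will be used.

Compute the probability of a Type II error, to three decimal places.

Standardized effect: d = |μ₁ − μ₀| / σ = |3.94 − 4.04| / 0.24 = 0.4167
Noncentrality parameter: δ = d·√n = 0.4167 × √38 = 2.5685
Critical value for a two-sided test at α = 0.05: z_{α/2} = 1.960.
Power = Φ(δ − 1.960) + Φ(−δ − 1.960) = Φ(0.609) + Φ(-4.528) = 0.7286 + 0.0000 = 0.7286.
Type II error: β = 1 − power = 1 − 0.7286 = 0.2714.

β ≈ 0.271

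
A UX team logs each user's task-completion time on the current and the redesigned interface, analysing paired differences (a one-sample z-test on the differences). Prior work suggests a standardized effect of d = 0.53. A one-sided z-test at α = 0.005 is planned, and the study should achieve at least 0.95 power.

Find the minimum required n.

Set Φ(δ − 2.576) = 0.95; then δ − 2.576 = Φ⁻¹(0.95) = 1.645, giving δ = 4.221.
δ = d·√n ⇒ n = (δ/d)² = (4.221 / 0.53)² = 63.42.
Round up to the next whole unit.

n = 64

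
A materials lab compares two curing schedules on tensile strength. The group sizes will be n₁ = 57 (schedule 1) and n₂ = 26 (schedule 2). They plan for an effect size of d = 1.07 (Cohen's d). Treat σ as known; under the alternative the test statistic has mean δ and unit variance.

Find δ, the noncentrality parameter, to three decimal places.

δ ≈ 4.521

The noncentrality parameter scales effect size by the design's sample-size factor: δ = d / √(1/n₁ + 1/n₂) = 1.07 / √(1/57 + 1/26) = 4.5214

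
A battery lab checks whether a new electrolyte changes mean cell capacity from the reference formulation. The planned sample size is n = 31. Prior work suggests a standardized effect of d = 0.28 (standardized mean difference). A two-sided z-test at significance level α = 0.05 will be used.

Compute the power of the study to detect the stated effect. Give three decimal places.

Power ≈ 0.344

Noncentrality parameter: δ = d·√n = 0.28 × √31 = 1.5590
Two-sided α = 0.05 → critical value z_{0.025} = 1.960.
Power = Φ(δ − 1.960) + Φ(−δ − 1.960) = Φ(-0.401) + Φ(-3.519) = 0.3442 + 0.0002 = 0.3444.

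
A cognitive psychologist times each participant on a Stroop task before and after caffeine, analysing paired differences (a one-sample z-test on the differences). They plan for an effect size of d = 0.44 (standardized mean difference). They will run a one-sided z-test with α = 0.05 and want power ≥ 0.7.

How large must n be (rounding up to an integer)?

Set Φ(δ − 1.645) = 0.7; then δ − 1.645 = Φ⁻¹(0.7) = 0.524, giving δ = 2.169.
δ = d·√n ⇒ n = (δ/d)² = (2.169 / 0.44)² = 24.31.
Rounding up, n = 25.

n = 25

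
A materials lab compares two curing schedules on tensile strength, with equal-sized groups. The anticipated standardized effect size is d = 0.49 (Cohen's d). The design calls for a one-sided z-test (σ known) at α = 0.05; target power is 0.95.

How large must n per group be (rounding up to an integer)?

n = 91 per group

Set Φ(δ − 1.645) = 0.95; then δ − 1.645 = Φ⁻¹(0.95) = 1.645, giving δ = 3.290.
δ = d·√(n/2) ⇒ n = 2(δ/d)² = 2 × (3.290 / 0.49)² = 90.15.
Round up to the next whole unit.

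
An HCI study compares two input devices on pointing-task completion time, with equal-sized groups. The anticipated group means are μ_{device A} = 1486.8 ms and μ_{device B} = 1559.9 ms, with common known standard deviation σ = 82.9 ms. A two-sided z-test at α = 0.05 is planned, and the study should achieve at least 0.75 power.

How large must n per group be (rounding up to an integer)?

Standardized effect: d = |μ_{device A} − μ_{device B}| / σ = |1486.8 − 1559.9| / 82.9 = 0.8818
For power 0.75 need Φ(δ − z_{0.025}) = 0.75, so δ = z_{0.025} + z_{0.25} = 1.960 + 0.674 = 2.634.
(Ignoring the negligible lower-tail rejection probability gives the usual closed-form inversion.)
δ = d·√(n/2) ⇒ n = 2(δ/d)² = 2 × (2.634 / 0.8818)² = 17.85.
Round up to the next whole unit.

n = 18 per group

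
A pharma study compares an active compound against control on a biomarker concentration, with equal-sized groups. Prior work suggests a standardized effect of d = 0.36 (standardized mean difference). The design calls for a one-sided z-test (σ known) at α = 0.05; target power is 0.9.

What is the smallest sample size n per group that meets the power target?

n = 133 per group

For power 0.9 need Φ(δ − z_{0.05}) = 0.9, so δ = z_{0.05} + z_{0.10} = 1.645 + 1.282 = 2.926.
δ = d·√(n/2) ⇒ n = 2(δ/d)² = 2 × (2.926 / 0.36)² = 132.16.
Rounding up, n = 133 per group.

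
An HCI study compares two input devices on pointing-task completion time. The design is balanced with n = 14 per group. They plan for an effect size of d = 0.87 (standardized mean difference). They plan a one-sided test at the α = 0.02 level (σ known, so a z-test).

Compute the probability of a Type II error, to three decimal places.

β ≈ 0.402

Noncentrality parameter: δ = d·√(n/2) = 0.87 × √(14/2) = 2.3018
Critical value for a one-sided test at α = 0.02: z_α = 2.054.
Power = Φ(δ − 2.054) = Φ(0.248) = 0.5980.
Type II error: β = 1 − power = 1 − 0.5980 = 0.4020.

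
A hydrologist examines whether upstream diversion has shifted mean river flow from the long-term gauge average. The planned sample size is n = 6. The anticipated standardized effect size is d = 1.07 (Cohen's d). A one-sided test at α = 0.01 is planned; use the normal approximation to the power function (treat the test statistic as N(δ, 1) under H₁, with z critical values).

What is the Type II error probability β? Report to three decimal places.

Noncentrality parameter: δ = d·√n = 1.07 × √6 = 2.6210
Critical value for a one-sided test at α = 0.01: z_α = 2.326.
Power = P(Z > 2.326 − δ) = Φ(0.295) = 0.6159.
Type II error: β = 1 − power = 1 − 0.6159 = 0.3841.

β ≈ 0.384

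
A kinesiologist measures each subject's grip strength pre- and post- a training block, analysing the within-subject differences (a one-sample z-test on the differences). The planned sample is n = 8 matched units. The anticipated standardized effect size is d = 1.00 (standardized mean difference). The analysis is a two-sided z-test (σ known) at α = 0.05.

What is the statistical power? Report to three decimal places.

Noncentrality parameter: δ = d·√n = 1.00 × √8 = 2.8284
Critical value for a two-sided test at α = 0.05: z_{α/2} = 1.960.
Power = Φ(δ − 1.960) + Φ(−δ − 1.960) = Φ(0.868) + Φ(-4.788) = 0.8074 + 0.0000 = 0.8074.

Power ≈ 0.807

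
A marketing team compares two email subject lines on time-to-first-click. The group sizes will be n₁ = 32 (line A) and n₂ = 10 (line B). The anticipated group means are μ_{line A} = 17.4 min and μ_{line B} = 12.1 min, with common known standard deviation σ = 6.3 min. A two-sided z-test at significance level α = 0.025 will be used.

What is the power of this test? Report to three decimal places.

Standardized effect: d = |μ_{line A} − μ_{line B}| / σ = |17.4 − 12.1| / 6.3 = 0.8413
Noncentrality parameter: δ = d / √(1/n₁ + 1/n₂) = 0.8413 / √(1/32 + 1/10) = 2.3221
Critical value for a two-sided test at α = 0.025: z_{α/2} = 2.241.
Power = Φ(δ − 2.241) + Φ(−δ − 2.241) = Φ(0.081) + Φ(-4.564) = 0.5322 + 0.0000 = 0.5322.

Power ≈ 0.532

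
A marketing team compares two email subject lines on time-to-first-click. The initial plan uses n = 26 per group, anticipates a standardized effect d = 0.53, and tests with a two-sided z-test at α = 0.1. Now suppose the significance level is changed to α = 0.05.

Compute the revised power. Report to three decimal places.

Power ≈ 0.481

δ = d·√(n/2) = 0.53 × √(26/2) = 1.9109 (unchanged). New critical value: z_{0.025} = 1.960.
Revised power = Φ(δ − 1.960) + Φ(−δ − 1.960) = Φ(-0.049) + Φ(-3.871) = 0.4805 + 0.0001 = 0.4805.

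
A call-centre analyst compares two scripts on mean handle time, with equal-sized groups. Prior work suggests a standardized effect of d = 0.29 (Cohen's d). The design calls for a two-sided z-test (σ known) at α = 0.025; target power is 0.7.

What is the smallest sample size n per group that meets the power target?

For power 0.7 need Φ(δ − z_{0.0125}) = 0.7, so δ = z_{0.0125} + z_{0.30} = 2.241 + 0.524 = 2.766.
(The Φ(−δ − z_{α/2}) term is vanishingly small for δ > 0 and is dropped in the standard sample-size formula.)
δ = d·√(n/2) ⇒ n = 2(δ/d)² = 2 × (2.766 / 0.29)² = 181.92.
Round up to the next whole unit.

n = 182 per group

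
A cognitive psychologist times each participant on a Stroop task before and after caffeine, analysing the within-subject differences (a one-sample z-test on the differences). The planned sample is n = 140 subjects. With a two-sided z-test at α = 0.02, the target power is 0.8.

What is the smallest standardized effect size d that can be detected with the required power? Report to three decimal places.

Need Φ(δ − 2.326) = 0.8, so δ = 2.326 + 0.842 = 3.168.
(The second rejection-region term Φ(−δ − z_{α/2}) is negligible and dropped.)
δ = d·√n ⇒ d = δ/√n = 3.168/√140 = 0.2677.

d ≈ 0.268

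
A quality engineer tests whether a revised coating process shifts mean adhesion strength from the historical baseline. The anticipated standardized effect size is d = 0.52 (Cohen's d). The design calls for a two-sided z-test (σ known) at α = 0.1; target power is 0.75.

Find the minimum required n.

n = 20

Set Φ(δ − 1.645) = 0.75; then δ − 1.645 = Φ⁻¹(0.75) = 0.674, giving δ = 2.319.
(For δ > 0 the lower-tail rejection region contributes negligibly to power, so the one-term inversion is standard.)
δ = d·√n ⇒ n = (δ/d)² = (2.319 / 0.52)² = 19.89.
Round up to the next whole unit.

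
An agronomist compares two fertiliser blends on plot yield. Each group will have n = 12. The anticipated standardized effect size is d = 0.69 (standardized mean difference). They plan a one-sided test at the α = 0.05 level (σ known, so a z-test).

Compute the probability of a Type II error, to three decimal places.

Noncentrality parameter: δ = d·√(n/2) = 0.69 × √(12/2) = 1.6901
One-sided α = 0.05 → critical value z_{0.05} = 1.645.
Power = Φ(δ − 1.645) = Φ(0.045) = 0.5181.
Type II error: β = 1 − power = 1 − 0.5181 = 0.4819.

β ≈ 0.482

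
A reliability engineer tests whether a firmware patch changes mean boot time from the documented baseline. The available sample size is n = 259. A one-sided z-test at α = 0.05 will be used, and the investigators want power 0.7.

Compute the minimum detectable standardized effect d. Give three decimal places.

Need Φ(δ − 1.645) = 0.7, so δ = 1.645 + 0.524 = 2.169.
δ = d·√n ⇒ d = δ/√n = 2.169/√259 = 0.1348.

d ≈ 0.135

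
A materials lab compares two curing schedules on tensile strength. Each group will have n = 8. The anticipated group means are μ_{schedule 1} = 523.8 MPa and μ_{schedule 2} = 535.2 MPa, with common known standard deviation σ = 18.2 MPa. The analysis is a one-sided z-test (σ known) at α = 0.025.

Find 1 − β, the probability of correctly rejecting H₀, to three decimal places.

Standardized effect: d = |μ_{schedule 1} − μ_{schedule 2}| / σ = |523.8 − 535.2| / 18.2 = 0.6264
Noncentrality parameter: λ = d·√(n/2) = 0.6264 × √(8/2) = 1.2527
One-sided α = 0.025 → critical value z_{0.025} = 1.960.
Power = P(Z > 1.960 − λ) = Φ(-0.707) = 0.2397.

Power ≈ 0.240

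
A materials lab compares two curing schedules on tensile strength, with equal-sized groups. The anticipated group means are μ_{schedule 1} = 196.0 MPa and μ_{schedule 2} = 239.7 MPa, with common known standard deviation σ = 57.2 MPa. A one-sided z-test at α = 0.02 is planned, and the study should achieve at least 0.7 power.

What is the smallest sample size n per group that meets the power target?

Standardized effect: d = |μ_{schedule 1} − μ_{schedule 2}| / σ = |196.0 − 239.7| / 57.2 = 0.7640
Set Φ(δ − 2.054) = 0.7; then δ − 2.054 = Φ⁻¹(0.7) = 0.524, giving δ = 2.578.
δ = d·√(n/2) ⇒ n = 2(δ/d)² = 2 × (2.578 / 0.7640)² = 22.78.
Round up to the next whole unit.

n = 23 per group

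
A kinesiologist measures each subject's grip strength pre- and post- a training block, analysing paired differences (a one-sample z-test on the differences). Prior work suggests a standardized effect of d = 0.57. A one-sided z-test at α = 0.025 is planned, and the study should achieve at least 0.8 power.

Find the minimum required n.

n = 25

For power 0.8 need Φ(δ − z_{0.025}) = 0.8, so δ = z_{0.025} + z_{0.20} = 1.960 + 0.842 = 2.802.
δ = d·√n ⇒ n = (δ/d)² = (2.802 / 0.57)² = 24.16.
Round up to the next whole unit.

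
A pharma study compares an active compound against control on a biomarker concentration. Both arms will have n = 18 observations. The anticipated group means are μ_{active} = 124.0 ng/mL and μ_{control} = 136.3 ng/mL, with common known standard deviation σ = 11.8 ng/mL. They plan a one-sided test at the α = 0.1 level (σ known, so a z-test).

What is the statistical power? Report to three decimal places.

Standardized effect: d = |μ_{active} − μ_{control}| / σ = |124.0 − 136.3| / 11.8 = 1.0424
Noncentrality parameter: δ = d·√(n/2) = 1.0424 × √(18/2) = 3.1271
Critical value for a one-sided test at α = 0.1: z_α = 1.282.
Power = Φ(δ − 1.282) = Φ(1.846) = 0.9675.

Power ≈ 0.968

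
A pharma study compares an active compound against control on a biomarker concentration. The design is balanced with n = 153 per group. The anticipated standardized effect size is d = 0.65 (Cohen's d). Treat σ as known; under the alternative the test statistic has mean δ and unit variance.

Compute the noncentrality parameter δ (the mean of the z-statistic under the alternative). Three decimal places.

The noncentrality parameter scales effect size by the design's sample-size factor: δ = d·√(n/2) = 0.65 × √(153/2) = 5.6852

δ ≈ 5.685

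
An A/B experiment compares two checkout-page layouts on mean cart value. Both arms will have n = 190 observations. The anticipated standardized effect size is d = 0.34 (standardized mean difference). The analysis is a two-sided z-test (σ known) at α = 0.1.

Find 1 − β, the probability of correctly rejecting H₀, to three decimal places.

Noncentrality parameter: δ = d·√(n/2) = 0.34 × √(190/2) = 3.3139
Two-sided α = 0.1 → critical value z_{0.05} = 1.645.
Power = Φ(δ − 1.645) + Φ(−δ − 1.645) = Φ(1.669) + Φ(-4.959) = 0.9524 + 0.0000 = 0.9524.

Power ≈ 0.952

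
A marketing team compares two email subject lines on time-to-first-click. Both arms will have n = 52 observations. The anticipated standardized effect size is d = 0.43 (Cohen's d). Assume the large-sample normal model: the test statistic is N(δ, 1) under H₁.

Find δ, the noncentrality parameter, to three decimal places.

δ ≈ 2.193

δ = d·√(n/2) = 0.43 × √(52/2) = 2.1926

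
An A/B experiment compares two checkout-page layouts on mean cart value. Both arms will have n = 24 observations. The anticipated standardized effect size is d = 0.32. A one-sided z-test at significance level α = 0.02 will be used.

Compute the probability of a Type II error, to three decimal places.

β ≈ 0.828

Noncentrality parameter: δ = d·√(n/2) = 0.32 × √(24/2) = 1.1085
One-sided α = 0.02 → critical value z_{0.02} = 2.054.
Power = P(Z > 2.054 − δ) = Φ(-0.945) = 0.1723.
Type II error: β = 1 − power = 1 − 0.1723 = 0.8277.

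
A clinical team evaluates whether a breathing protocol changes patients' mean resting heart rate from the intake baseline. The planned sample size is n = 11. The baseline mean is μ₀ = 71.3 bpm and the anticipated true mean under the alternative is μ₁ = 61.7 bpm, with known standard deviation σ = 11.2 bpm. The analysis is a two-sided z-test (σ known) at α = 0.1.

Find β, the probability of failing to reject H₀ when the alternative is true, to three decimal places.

Standardized effect: d = |μ₁ − μ₀| / σ = |61.7 − 71.3| / 11.2 = 0.8571
Noncentrality parameter: δ = d·√n = 0.8571 × √11 = 2.8428
Two-sided α = 0.1 → critical value z_{0.05} = 1.645.
Power = Φ(δ − 1.645) + Φ(−δ − 1.645) = Φ(1.198) + Φ(-4.488) = 0.8845 + 0.0000 = 0.8845.
Type II error: β = 1 − power = 1 − 0.8845 = 0.1155.

β ≈ 0.115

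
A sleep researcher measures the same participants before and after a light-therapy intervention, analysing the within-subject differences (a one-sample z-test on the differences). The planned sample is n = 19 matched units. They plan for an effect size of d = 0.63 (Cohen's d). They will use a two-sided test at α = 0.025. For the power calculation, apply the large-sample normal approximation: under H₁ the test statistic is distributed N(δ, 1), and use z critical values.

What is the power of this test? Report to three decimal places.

Noncentrality parameter: δ = d·√n = 0.63 × √19 = 2.7461
Two-sided α = 0.025 → critical value z_{0.0125} = 2.241.
Power = Φ(δ − 2.241) + Φ(−δ − 2.241) = Φ(0.505) + Φ(-4.988) = 0.6931 + 0.0000 = 0.6931.

Power ≈ 0.693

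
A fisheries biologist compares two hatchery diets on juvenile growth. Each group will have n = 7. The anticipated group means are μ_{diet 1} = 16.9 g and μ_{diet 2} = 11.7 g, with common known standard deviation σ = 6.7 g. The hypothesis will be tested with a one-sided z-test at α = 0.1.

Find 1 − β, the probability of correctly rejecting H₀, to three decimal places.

Power ≈ 0.568

Standardized effect: d = |μ_{diet 1} − μ_{diet 2}| / σ = |16.9 − 11.7| / 6.7 = 0.7761
Noncentrality parameter: δ = d·√(n/2) = 0.7761 × √(7/2) = 1.4520
Critical value for a one-sided test at α = 0.1: z_α = 1.282.
Power = Φ(δ − 1.282) = Φ(0.170) = 0.5677.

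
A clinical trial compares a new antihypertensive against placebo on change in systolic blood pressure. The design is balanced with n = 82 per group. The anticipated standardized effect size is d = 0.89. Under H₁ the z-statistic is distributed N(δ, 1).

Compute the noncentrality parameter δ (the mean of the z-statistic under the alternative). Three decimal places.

The noncentrality parameter scales effect size by the design's sample-size factor: δ = d·√(n/2) = 0.89 × √(82/2) = 5.6988

δ ≈ 5.699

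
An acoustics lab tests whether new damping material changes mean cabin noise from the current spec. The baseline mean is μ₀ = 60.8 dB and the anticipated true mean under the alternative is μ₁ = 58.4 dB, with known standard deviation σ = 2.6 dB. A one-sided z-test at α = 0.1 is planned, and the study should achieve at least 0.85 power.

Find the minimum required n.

Standardized effect: d = |μ₁ − μ₀| / σ = |58.4 − 60.8| / 2.6 = 0.9231
Set Φ(δ − 1.282) = 0.85; then δ − 1.282 = Φ⁻¹(0.85) = 1.036, giving δ = 2.318.
δ = d·√n ⇒ n = (δ/d)² = (2.318 / 0.9231)² = 6.31.
Round up to the next whole unit.

n = 7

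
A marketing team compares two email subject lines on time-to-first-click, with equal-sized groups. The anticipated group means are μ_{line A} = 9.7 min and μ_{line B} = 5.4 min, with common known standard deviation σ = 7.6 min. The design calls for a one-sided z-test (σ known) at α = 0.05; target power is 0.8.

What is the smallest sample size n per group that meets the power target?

n = 39 per group

Standardized effect: d = |μ_{line A} − μ_{line B}| / σ = |9.7 − 5.4| / 7.6 = 0.5658
Set Φ(δ − 1.645) = 0.8; then δ − 1.645 = Φ⁻¹(0.8) = 0.842, giving δ = 2.486.
δ = d·√(n/2) ⇒ n = 2(δ/d)² = 2 × (2.486 / 0.5658)² = 38.63.
Round up to the next whole unit.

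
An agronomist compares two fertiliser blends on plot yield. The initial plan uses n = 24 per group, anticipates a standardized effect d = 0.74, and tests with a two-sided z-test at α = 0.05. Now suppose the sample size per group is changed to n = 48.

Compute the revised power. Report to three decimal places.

Power ≈ 0.952

With n = 48 per group: δ = d·√(n/2) = 0.74 × √(48/2) = 3.6252. Critical value z_{0.025} = 1.960.
Revised power = Φ(δ − 1.960) + Φ(−δ − 1.960) = Φ(1.665) + Φ(-5.585) = 0.9521 + 0.0000 = 0.9521.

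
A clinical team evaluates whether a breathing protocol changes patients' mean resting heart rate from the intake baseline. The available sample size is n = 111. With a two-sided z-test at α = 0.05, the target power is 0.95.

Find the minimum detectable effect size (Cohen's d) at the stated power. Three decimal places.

d ≈ 0.342

Required noncentrality: δ = z_{0.025} + z_{0.05} = 1.960 + 1.645 = 3.605.
(Lower-tail contribution to power is negligible for δ > 0.)
δ = d·√n ⇒ d = δ/√n = 3.605/√111 = 0.3422.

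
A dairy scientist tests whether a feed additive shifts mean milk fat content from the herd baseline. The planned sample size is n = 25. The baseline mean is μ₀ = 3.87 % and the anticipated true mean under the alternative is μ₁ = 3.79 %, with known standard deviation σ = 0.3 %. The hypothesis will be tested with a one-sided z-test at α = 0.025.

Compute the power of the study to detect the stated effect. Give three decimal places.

Standardized effect: d = |μ₁ − μ₀| / σ = |3.79 − 3.87| / 0.3 = 0.2667
Noncentrality parameter: δ = d·√n = 0.2667 × √25 = 1.3333
One-sided α = 0.025 → critical value z_{0.025} = 1.960.
Power = P(Z > 1.960 − δ) = Φ(-0.627) = 0.2655.

Power ≈ 0.265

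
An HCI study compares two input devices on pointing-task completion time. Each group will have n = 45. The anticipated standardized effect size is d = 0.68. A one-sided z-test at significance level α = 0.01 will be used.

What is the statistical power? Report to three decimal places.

Power ≈ 0.816

Noncentrality parameter: δ = d·√(n/2) = 0.68 × √(45/2) = 3.2255
One-sided α = 0.01 → critical value z_{0.01} = 2.326.
Power = Φ(δ − 2.326) = Φ(0.899) = 0.8157.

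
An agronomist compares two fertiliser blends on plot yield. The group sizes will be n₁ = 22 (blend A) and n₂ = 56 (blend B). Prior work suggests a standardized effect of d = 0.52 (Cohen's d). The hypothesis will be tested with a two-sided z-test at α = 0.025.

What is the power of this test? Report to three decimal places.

Power ≈ 0.431

Noncentrality parameter: δ = d / √(1/n₁ + 1/n₂) = 0.52 / √(1/22 + 1/56) = 2.0666
Critical value for a two-sided test at α = 0.025: z_{α/2} = 2.241.
Power = Φ(δ − 2.241) + Φ(−δ − 2.241) = Φ(-0.175) + Φ(-4.308) = 0.4306 + 0.0000 = 0.4306.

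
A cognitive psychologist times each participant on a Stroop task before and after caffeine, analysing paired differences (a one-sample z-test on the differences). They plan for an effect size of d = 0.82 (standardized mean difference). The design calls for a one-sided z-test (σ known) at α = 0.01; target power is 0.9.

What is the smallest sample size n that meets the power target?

For power 0.9 need Φ(δ − z_{0.01}) = 0.9, so δ = z_{0.01} + z_{0.10} = 2.326 + 1.282 = 3.608.
δ = d·√n ⇒ n = (δ/d)² = (3.608 / 0.82)² = 19.36.
Rounding up, n = 20.

n = 20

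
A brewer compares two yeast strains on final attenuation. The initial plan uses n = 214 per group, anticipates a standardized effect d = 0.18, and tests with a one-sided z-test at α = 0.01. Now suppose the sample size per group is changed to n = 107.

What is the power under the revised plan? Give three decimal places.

With n = 107 per group: δ = d·√(n/2) = 0.18 × √(107/2) = 1.3166. Critical value z_{0.01} = 2.326.
Revised power = P(Z > 2.326 − δ) = Φ(-1.010) = 0.1563.

Power ≈ 0.156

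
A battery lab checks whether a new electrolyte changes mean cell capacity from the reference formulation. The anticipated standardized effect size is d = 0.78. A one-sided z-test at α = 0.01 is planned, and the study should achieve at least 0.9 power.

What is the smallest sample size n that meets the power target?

For power 0.9 need Φ(δ − z_{0.01}) = 0.9, so δ = z_{0.01} + z_{0.10} = 2.326 + 1.282 = 3.608.
δ = d·√n ⇒ n = (δ/d)² = (3.608 / 0.78)² = 21.40.
Round up to the next whole unit.

n = 22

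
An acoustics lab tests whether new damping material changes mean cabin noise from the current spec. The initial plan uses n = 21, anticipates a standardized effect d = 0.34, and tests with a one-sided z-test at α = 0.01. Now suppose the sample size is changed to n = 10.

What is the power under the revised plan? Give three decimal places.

Power ≈ 0.105

With n = 10: δ = d·√n = 0.34 × √10 = 1.0752. Critical value z_{0.01} = 2.326.
Revised power = P(Z > 2.326 − δ) = Φ(-1.251) = 0.1054.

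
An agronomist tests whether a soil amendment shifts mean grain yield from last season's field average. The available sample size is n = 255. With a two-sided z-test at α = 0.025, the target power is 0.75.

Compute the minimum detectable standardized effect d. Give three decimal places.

Need Φ(δ − 2.241) = 0.75, so δ = 2.241 + 0.674 = 2.916.
(Lower-tail contribution to power is negligible for δ > 0.)
δ = d·√n ⇒ d = δ/√n = 2.916/√255 = 0.1826.

d ≈ 0.183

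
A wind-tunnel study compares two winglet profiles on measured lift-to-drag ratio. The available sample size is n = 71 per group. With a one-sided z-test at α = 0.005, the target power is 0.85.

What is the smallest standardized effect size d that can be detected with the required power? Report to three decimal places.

Need Φ(δ − 2.576) = 0.85, so δ = 2.576 + 1.036 = 3.612.
δ = d·√(n/2) ⇒ d = δ/√(n/2) = 3.612/√(71/2) = 0.6063.

d ≈ 0.606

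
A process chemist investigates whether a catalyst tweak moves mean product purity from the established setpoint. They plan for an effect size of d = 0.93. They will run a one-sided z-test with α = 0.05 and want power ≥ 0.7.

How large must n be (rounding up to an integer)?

For power 0.7 need Φ(δ − z_{0.05}) = 0.7, so δ = z_{0.05} + z_{0.30} = 1.645 + 0.524 = 2.169.
δ = d·√n ⇒ n = (δ/d)² = (2.169 / 0.93)² = 5.44.
Round up to the next whole unit.

n = 6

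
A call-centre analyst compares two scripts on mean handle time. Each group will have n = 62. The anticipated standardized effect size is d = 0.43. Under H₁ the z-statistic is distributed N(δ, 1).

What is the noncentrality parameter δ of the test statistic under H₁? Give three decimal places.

δ ≈ 2.394

The noncentrality parameter scales effect size by the design's sample-size factor: δ = d·√(n/2) = 0.43 × √(62/2) = 2.3941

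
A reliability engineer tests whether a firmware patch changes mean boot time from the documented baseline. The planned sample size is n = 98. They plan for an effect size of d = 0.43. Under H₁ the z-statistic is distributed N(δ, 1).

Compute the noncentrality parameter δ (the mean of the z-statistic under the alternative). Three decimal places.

δ ≈ 4.257

The noncentrality parameter scales effect size by the design's sample-size factor: δ = d·√n = 0.43 × √98 = 4.2568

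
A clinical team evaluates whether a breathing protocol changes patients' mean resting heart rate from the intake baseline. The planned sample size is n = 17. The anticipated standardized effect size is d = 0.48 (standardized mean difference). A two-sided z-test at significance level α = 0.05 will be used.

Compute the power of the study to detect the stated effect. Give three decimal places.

Power ≈ 0.508

Noncentrality parameter: δ = d·√n = 0.48 × √17 = 1.9791
Critical value for a two-sided test at α = 0.05: z_{α/2} = 1.960.
Power = Φ(δ − 1.960) + Φ(−δ − 1.960) = Φ(0.019) + Φ(-3.939) = 0.5076 + 0.0000 = 0.5077.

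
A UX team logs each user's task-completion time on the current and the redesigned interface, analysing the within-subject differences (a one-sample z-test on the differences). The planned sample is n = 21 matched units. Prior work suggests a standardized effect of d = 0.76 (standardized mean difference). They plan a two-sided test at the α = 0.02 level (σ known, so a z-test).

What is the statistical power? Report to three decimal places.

Power ≈ 0.876

Noncentrality parameter: λ = d·√n = 0.76 × √21 = 3.4828
Two-sided α = 0.02 → critical value z_{0.01} = 2.326.
Power = Φ(λ − 2.326) + Φ(−λ − 2.326) = Φ(1.156) + Φ(-5.809) = 0.8762 + 0.0000 = 0.8762.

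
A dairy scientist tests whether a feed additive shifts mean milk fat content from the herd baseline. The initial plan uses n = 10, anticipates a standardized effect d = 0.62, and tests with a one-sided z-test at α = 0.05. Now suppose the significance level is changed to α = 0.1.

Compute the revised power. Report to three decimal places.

Power ≈ 0.751

δ = d·√n = 0.62 × √10 = 1.9606 (unchanged). New critical value: z_{0.1} = 1.282.
Revised power = P(Z > 1.282 − δ) = Φ(0.679) = 0.7515.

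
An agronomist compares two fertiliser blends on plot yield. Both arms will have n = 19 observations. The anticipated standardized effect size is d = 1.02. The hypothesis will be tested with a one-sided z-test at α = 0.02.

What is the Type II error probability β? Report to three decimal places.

β ≈ 0.138

Noncentrality parameter: δ = d·√(n/2) = 1.02 × √(19/2) = 3.1439
Critical value for a one-sided test at α = 0.02: z_α = 2.054.
Power = Φ(δ − 2.054) = Φ(1.090) = 0.8622.
Type II error: β = 1 − power = 1 − 0.8622 = 0.1378.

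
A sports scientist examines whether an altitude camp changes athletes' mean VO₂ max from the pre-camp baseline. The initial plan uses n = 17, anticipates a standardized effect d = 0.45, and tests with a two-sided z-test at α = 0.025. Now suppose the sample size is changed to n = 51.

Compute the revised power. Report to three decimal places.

Power ≈ 0.835

With n = 51: δ = d·√n = 0.45 × √51 = 3.2136. Critical value z_{0.0125} = 2.241.
Revised power = Φ(δ − 2.241) + Φ(−δ − 2.241) = Φ(0.972) + Φ(-5.455) = 0.8345 + 0.0000 = 0.8345.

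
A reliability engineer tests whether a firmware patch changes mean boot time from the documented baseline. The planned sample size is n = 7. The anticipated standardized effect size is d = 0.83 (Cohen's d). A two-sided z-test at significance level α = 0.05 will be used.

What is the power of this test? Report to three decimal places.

Power ≈ 0.593

Noncentrality parameter: δ = d·√n = 0.83 × √7 = 2.1960
Critical value for a two-sided test at α = 0.05: z_{α/2} = 1.960.
Power = Φ(δ − 1.960) + Φ(−δ − 1.960) = Φ(0.236) + Φ(-4.156) = 0.5933 + 0.0000 = 0.5933.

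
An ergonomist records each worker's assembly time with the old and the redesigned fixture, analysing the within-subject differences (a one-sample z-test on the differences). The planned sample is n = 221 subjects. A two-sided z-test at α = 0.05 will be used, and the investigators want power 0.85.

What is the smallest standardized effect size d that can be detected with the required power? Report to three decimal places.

Need Φ(δ − 1.960) = 0.85, so δ = 1.960 + 1.036 = 2.996.
(Lower-tail contribution to power is negligible for δ > 0.)
δ = d·√n ⇒ d = δ/√n = 2.996/√221 = 0.2016.

d ≈ 0.202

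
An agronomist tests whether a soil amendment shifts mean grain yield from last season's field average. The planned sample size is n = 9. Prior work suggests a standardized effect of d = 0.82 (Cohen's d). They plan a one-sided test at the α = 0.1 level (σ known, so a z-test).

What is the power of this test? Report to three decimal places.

Noncentrality parameter: δ = d·√n = 0.82 × √9 = 2.4600
One-sided α = 0.1 → critical value z_{0.1} = 1.282.
Power = P(Z > 1.282 − δ) = Φ(1.178) = 0.8807.

Power ≈ 0.881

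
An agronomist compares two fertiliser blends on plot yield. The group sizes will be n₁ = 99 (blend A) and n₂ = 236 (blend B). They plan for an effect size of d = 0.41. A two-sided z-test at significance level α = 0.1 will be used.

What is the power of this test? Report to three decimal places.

Power ≈ 0.962

Noncentrality parameter: δ = d / √(1/n₁ + 1/n₂) = 0.41 / √(1/99 + 1/236) = 3.4240
Two-sided α = 0.1 → critical value z_{0.05} = 1.645.
Power = Φ(δ − 1.645) + Φ(−δ − 1.645) = Φ(1.779) + Φ(-5.069) = 0.9624 + 0.0000 = 0.9624.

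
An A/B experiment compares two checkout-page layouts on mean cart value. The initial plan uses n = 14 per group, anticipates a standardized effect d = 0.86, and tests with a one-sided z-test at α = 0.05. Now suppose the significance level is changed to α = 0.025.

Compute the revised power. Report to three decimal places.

Power ≈ 0.624

δ = d·√(n/2) = 0.86 × √(14/2) = 2.2753 (unchanged). New critical value: z_{0.025} = 1.960.
Revised power = P(Z > 1.960 − δ) = Φ(0.315) = 0.6238.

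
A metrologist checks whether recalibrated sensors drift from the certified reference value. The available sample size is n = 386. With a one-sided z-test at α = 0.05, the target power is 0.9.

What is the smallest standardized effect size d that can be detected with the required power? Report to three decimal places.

Required noncentrality: δ = z_{0.05} + z_{0.10} = 1.645 + 1.282 = 2.926.
δ = d·√n ⇒ d = δ/√n = 2.926/√386 = 0.1490.

d ≈ 0.149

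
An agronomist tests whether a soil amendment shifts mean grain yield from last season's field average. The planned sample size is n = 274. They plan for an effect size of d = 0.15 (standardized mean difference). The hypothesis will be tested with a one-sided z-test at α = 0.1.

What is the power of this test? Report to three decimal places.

Power ≈ 0.885

Noncentrality parameter: δ = d·√n = 0.15 × √274 = 2.4829
Critical value for a one-sided test at α = 0.1: z_α = 1.282.
Power = Φ(δ − 1.282) = Φ(1.201) = 0.8852.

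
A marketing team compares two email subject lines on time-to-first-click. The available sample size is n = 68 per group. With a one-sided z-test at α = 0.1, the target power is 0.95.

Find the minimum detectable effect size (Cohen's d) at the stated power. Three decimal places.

Required noncentrality: δ = z_{0.1} + z_{0.05} = 1.282 + 1.645 = 2.926.
δ = d·√(n/2) ⇒ d = δ/√(n/2) = 2.926/√(68/2) = 0.5019.

d ≈ 0.502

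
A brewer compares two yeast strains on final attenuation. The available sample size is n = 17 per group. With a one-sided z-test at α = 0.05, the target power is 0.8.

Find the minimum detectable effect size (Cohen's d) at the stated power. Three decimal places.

Need Φ(δ − 1.645) = 0.8, so δ = 1.645 + 0.842 = 2.486.
δ = d·√(n/2) ⇒ d = δ/√(n/2) = 2.486/√(17/2) = 0.8529.

d ≈ 0.853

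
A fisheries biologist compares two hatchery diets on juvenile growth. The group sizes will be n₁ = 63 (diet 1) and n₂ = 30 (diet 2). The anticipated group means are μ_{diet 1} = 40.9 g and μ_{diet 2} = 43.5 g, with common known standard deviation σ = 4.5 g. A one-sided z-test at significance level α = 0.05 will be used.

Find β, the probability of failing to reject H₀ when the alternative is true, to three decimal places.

β ≈ 0.169

Standardized effect: d = |μ_{diet 1} − μ_{diet 2}| / σ = |40.9 − 43.5| / 4.5 = 0.5778
Noncentrality parameter: δ = d / √(1/n₁ + 1/n₂) = 0.5778 / √(1/63 + 1/30) = 2.6047
One-sided α = 0.05 → critical value z_{0.05} = 1.645.
Power = Φ(δ − 1.645) = Φ(0.960) = 0.8314.
Type II error: β = 1 − power = 1 − 0.8314 = 0.1686.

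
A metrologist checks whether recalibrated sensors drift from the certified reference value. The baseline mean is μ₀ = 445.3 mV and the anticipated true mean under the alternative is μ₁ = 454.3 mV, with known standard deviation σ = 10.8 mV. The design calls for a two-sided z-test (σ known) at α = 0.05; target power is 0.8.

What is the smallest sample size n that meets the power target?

Standardized effect: d = |μ₁ − μ₀| / σ = |454.3 − 445.3| / 10.8 = 0.8333
For power 0.8 need Φ(δ − z_{0.025}) = 0.8, so δ = z_{0.025} + z_{0.20} = 1.960 + 0.842 = 2.802.
(For δ > 0 the lower-tail rejection region contributes negligibly to power, so the one-term inversion is standard.)
δ = d·√n ⇒ n = (δ/d)² = (2.802 / 0.8333)² = 11.30.
Rounding up, n = 12.

n = 12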